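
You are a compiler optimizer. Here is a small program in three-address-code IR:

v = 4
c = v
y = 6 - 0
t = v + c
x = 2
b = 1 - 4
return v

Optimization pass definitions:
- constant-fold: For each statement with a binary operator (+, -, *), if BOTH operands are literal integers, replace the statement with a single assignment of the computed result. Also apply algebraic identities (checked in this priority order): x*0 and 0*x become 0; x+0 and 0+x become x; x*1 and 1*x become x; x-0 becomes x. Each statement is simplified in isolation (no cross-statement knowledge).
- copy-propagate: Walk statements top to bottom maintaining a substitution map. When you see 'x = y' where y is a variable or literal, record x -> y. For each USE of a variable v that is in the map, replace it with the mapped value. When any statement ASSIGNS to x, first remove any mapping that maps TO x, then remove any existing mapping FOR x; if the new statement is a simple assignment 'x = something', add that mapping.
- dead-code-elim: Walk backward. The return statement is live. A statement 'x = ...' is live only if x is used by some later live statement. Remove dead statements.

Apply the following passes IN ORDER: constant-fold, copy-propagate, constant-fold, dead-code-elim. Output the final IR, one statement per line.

Initial IR:
  v = 4
  c = v
  y = 6 - 0
  t = v + c
  x = 2
  b = 1 - 4
  return v
After constant-fold (7 stmts):
  v = 4
  c = v
  y = 6
  t = v + c
  x = 2
  b = -3
  return v
After copy-propagate (7 stmts):
  v = 4
  c = 4
  y = 6
  t = 4 + 4
  x = 2
  b = -3
  return 4
After constant-fold (7 stmts):
  v = 4
  c = 4
  y = 6
  t = 8
  x = 2
  b = -3
  return 4
After dead-code-elim (1 stmts):
  return 4

Answer: return 4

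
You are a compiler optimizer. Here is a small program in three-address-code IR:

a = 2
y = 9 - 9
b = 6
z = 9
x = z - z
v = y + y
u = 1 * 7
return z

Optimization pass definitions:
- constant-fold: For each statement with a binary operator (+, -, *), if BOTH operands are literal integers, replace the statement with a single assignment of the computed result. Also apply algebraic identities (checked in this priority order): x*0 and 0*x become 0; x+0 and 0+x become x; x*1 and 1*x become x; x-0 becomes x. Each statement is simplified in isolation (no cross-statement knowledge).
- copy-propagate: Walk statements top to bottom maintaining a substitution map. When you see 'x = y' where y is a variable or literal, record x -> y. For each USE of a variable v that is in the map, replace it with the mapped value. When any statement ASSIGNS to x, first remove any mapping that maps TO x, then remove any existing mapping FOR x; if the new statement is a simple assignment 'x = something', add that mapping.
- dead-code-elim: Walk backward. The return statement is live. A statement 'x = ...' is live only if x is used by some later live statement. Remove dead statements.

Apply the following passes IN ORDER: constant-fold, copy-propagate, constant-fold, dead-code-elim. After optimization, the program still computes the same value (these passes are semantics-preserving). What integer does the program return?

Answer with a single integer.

Initial IR:
  a = 2
  y = 9 - 9
  b = 6
  z = 9
  x = z - z
  v = y + y
  u = 1 * 7
  return z
After constant-fold (8 stmts):
  a = 2
  y = 0
  b = 6
  z = 9
  x = z - z
  v = y + y
  u = 7
  return z
After copy-propagate (8 stmts):
  a = 2
  y = 0
  b = 6
  z = 9
  x = 9 - 9
  v = 0 + 0
  u = 7
  return 9
After constant-fold (8 stmts):
  a = 2
  y = 0
  b = 6
  z = 9
  x = 0
  v = 0
  u = 7
  return 9
After dead-code-elim (1 stmts):
  return 9
Evaluate:
  a = 2  =>  a = 2
  y = 9 - 9  =>  y = 0
  b = 6  =>  b = 6
  z = 9  =>  z = 9
  x = z - z  =>  x = 0
  v = y + y  =>  v = 0
  u = 1 * 7  =>  u = 7
  return z = 9

Answer: 9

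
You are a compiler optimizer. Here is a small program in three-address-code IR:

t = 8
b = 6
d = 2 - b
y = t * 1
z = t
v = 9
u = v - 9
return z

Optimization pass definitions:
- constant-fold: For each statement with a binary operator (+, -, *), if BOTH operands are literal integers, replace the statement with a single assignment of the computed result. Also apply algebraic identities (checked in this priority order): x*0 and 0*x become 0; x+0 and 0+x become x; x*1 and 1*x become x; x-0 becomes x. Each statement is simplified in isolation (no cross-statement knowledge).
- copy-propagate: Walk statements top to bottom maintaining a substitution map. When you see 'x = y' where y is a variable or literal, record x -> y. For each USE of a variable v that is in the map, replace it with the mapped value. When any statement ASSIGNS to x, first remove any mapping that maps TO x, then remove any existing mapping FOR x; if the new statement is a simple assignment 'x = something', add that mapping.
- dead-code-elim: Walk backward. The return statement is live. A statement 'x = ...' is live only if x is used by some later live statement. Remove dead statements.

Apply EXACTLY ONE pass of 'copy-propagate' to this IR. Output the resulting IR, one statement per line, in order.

Applying copy-propagate statement-by-statement:
  [1] t = 8  (unchanged)
  [2] b = 6  (unchanged)
  [3] d = 2 - b  -> d = 2 - 6
  [4] y = t * 1  -> y = 8 * 1
  [5] z = t  -> z = 8
  [6] v = 9  (unchanged)
  [7] u = v - 9  -> u = 9 - 9
  [8] return z  -> return 8
Result (8 stmts):
  t = 8
  b = 6
  d = 2 - 6
  y = 8 * 1
  z = 8
  v = 9
  u = 9 - 9
  return 8

Answer: t = 8
b = 6
d = 2 - 6
y = 8 * 1
z = 8
v = 9
u = 9 - 9
return 8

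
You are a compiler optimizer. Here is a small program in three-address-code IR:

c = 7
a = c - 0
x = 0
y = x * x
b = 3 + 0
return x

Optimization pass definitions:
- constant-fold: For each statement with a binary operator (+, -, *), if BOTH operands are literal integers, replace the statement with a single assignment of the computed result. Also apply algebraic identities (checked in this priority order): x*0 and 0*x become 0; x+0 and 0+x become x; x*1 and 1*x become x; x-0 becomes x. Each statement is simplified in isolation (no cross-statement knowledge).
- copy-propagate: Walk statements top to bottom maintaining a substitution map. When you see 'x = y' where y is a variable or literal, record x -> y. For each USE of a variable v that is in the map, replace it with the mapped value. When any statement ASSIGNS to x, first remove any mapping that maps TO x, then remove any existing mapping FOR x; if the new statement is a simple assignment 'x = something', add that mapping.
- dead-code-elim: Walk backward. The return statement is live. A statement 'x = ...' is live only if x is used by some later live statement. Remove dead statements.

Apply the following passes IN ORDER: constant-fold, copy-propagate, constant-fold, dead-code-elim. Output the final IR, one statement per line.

Initial IR:
  c = 7
  a = c - 0
  x = 0
  y = x * x
  b = 3 + 0
  return x
After constant-fold (6 stmts):
  c = 7
  a = c
  x = 0
  y = x * x
  b = 3
  return x
After copy-propagate (6 stmts):
  c = 7
  a = 7
  x = 0
  y = 0 * 0
  b = 3
  return 0
After constant-fold (6 stmts):
  c = 7
  a = 7
  x = 0
  y = 0
  b = 3
  return 0
After dead-code-elim (1 stmts):
  return 0

Answer: return 0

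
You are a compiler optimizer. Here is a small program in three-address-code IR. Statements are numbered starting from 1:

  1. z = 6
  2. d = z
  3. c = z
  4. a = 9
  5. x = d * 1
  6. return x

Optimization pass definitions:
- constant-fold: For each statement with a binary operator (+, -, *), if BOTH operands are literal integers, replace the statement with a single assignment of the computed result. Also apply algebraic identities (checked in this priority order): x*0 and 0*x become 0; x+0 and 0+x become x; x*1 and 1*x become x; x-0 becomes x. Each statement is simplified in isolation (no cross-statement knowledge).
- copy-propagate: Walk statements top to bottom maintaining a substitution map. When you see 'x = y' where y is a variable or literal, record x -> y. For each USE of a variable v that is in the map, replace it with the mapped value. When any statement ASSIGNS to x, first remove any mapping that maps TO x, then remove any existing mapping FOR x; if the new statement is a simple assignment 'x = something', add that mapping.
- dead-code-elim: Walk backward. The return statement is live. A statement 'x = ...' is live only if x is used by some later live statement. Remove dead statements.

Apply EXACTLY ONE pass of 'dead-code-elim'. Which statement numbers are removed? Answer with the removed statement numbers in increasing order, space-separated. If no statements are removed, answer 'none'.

Answer: 3 4

Derivation:
Backward liveness scan:
Stmt 1 'z = 6': KEEP (z is live); live-in = []
Stmt 2 'd = z': KEEP (d is live); live-in = ['z']
Stmt 3 'c = z': DEAD (c not in live set ['d'])
Stmt 4 'a = 9': DEAD (a not in live set ['d'])
Stmt 5 'x = d * 1': KEEP (x is live); live-in = ['d']
Stmt 6 'return x': KEEP (return); live-in = ['x']
Removed statement numbers: [3, 4]
Surviving IR:
  z = 6
  d = z
  x = d * 1
  return x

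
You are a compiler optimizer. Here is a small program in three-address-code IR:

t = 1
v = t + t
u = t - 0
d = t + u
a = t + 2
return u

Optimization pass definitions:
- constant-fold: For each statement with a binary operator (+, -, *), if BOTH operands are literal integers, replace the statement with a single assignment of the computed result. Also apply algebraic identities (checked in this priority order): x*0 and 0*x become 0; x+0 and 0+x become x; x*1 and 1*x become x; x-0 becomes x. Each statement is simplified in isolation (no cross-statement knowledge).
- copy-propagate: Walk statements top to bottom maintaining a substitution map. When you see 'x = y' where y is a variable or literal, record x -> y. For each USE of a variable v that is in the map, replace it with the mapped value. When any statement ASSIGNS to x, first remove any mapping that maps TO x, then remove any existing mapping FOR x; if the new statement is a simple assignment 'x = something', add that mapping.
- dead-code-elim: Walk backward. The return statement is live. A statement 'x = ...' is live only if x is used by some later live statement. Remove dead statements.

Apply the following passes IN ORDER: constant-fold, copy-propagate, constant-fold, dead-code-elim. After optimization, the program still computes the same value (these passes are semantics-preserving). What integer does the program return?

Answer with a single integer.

Initial IR:
  t = 1
  v = t + t
  u = t - 0
  d = t + u
  a = t + 2
  return u
After constant-fold (6 stmts):
  t = 1
  v = t + t
  u = t
  d = t + u
  a = t + 2
  return u
After copy-propagate (6 stmts):
  t = 1
  v = 1 + 1
  u = 1
  d = 1 + 1
  a = 1 + 2
  return 1
After constant-fold (6 stmts):
  t = 1
  v = 2
  u = 1
  d = 2
  a = 3
  return 1
After dead-code-elim (1 stmts):
  return 1
Evaluate:
  t = 1  =>  t = 1
  v = t + t  =>  v = 2
  u = t - 0  =>  u = 1
  d = t + u  =>  d = 2
  a = t + 2  =>  a = 3
  return u = 1

Answer: 1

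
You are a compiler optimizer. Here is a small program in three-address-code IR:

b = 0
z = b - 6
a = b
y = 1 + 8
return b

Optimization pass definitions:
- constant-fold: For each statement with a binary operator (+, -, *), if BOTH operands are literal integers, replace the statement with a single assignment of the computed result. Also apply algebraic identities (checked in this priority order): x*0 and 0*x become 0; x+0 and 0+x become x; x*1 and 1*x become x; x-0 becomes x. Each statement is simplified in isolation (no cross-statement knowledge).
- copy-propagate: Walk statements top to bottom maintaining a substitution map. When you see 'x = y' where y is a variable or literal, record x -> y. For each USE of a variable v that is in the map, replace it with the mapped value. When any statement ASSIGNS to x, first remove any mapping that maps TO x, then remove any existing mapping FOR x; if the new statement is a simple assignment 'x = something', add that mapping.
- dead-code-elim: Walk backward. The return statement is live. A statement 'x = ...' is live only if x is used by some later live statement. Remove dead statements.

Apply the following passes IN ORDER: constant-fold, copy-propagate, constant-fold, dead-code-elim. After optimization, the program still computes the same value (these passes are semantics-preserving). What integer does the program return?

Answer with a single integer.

Answer: 0

Derivation:
Initial IR:
  b = 0
  z = b - 6
  a = b
  y = 1 + 8
  return b
After constant-fold (5 stmts):
  b = 0
  z = b - 6
  a = b
  y = 9
  return b
After copy-propagate (5 stmts):
  b = 0
  z = 0 - 6
  a = 0
  y = 9
  return 0
After constant-fold (5 stmts):
  b = 0
  z = -6
  a = 0
  y = 9
  return 0
After dead-code-elim (1 stmts):
  return 0
Evaluate:
  b = 0  =>  b = 0
  z = b - 6  =>  z = -6
  a = b  =>  a = 0
  y = 1 + 8  =>  y = 9
  return b = 0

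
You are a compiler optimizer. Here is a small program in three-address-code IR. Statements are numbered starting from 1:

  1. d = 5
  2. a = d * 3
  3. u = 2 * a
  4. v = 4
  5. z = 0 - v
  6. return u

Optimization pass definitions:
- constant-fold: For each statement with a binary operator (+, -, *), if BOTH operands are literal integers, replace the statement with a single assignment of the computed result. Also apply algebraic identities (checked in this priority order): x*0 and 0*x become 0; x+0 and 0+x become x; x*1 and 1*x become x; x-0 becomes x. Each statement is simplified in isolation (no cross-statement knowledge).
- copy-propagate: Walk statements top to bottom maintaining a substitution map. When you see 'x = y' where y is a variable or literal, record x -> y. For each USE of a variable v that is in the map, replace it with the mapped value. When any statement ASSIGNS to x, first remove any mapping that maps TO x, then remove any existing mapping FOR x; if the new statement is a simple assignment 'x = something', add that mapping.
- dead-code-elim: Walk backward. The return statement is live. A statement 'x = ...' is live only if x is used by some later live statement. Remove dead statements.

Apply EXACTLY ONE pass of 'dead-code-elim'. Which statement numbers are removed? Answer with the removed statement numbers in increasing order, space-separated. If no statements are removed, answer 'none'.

Answer: 4 5

Derivation:
Backward liveness scan:
Stmt 1 'd = 5': KEEP (d is live); live-in = []
Stmt 2 'a = d * 3': KEEP (a is live); live-in = ['d']
Stmt 3 'u = 2 * a': KEEP (u is live); live-in = ['a']
Stmt 4 'v = 4': DEAD (v not in live set ['u'])
Stmt 5 'z = 0 - v': DEAD (z not in live set ['u'])
Stmt 6 'return u': KEEP (return); live-in = ['u']
Removed statement numbers: [4, 5]
Surviving IR:
  d = 5
  a = d * 3
  u = 2 * a
  return u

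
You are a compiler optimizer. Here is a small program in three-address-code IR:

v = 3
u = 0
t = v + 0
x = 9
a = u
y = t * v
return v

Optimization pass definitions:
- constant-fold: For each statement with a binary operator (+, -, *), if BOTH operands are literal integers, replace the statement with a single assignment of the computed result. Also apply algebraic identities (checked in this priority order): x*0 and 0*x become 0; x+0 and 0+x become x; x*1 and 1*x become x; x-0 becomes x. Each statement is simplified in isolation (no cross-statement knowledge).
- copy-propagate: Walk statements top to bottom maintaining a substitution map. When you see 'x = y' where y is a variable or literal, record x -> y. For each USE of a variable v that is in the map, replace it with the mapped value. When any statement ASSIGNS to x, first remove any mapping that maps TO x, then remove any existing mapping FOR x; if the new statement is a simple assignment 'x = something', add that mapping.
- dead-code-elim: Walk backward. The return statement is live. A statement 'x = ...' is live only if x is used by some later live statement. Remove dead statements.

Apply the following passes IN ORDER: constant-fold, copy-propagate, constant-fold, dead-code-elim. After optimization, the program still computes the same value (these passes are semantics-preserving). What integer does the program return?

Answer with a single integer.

Answer: 3

Derivation:
Initial IR:
  v = 3
  u = 0
  t = v + 0
  x = 9
  a = u
  y = t * v
  return v
After constant-fold (7 stmts):
  v = 3
  u = 0
  t = v
  x = 9
  a = u
  y = t * v
  return v
After copy-propagate (7 stmts):
  v = 3
  u = 0
  t = 3
  x = 9
  a = 0
  y = 3 * 3
  return 3
After constant-fold (7 stmts):
  v = 3
  u = 0
  t = 3
  x = 9
  a = 0
  y = 9
  return 3
After dead-code-elim (1 stmts):
  return 3
Evaluate:
  v = 3  =>  v = 3
  u = 0  =>  u = 0
  t = v + 0  =>  t = 3
  x = 9  =>  x = 9
  a = u  =>  a = 0
  y = t * v  =>  y = 9
  return v = 3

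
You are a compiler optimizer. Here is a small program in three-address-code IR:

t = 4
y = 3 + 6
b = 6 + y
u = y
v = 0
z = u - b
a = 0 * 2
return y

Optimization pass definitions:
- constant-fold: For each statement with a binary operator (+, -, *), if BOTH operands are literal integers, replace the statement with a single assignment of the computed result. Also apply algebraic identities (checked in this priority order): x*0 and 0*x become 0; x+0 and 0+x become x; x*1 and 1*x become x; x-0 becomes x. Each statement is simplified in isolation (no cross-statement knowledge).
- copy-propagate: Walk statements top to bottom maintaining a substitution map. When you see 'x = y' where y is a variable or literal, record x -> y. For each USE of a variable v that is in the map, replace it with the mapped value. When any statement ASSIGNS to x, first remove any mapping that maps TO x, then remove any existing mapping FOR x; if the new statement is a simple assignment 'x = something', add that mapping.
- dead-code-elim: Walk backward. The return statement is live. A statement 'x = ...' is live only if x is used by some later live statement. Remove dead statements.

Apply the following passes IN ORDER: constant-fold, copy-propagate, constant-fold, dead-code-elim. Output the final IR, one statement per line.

Initial IR:
  t = 4
  y = 3 + 6
  b = 6 + y
  u = y
  v = 0
  z = u - b
  a = 0 * 2
  return y
After constant-fold (8 stmts):
  t = 4
  y = 9
  b = 6 + y
  u = y
  v = 0
  z = u - b
  a = 0
  return y
After copy-propagate (8 stmts):
  t = 4
  y = 9
  b = 6 + 9
  u = 9
  v = 0
  z = 9 - b
  a = 0
  return 9
After constant-fold (8 stmts):
  t = 4
  y = 9
  b = 15
  u = 9
  v = 0
  z = 9 - b
  a = 0
  return 9
After dead-code-elim (1 stmts):
  return 9

Answer: return 9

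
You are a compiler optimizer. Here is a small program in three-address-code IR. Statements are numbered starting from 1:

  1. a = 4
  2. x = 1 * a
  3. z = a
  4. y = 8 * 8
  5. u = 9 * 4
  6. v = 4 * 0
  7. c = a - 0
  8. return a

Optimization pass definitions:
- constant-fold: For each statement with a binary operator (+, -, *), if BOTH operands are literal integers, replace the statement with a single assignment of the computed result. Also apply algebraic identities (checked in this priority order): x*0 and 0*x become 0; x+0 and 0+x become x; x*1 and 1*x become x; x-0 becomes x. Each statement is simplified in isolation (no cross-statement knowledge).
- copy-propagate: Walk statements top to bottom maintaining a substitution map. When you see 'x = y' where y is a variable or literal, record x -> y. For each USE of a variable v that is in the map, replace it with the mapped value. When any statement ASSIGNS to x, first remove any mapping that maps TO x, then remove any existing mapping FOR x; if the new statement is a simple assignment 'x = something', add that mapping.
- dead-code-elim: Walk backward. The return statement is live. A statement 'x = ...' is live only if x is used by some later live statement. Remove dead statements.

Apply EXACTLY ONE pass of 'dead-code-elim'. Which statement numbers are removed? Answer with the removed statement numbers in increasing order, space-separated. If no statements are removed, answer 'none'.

Backward liveness scan:
Stmt 1 'a = 4': KEEP (a is live); live-in = []
Stmt 2 'x = 1 * a': DEAD (x not in live set ['a'])
Stmt 3 'z = a': DEAD (z not in live set ['a'])
Stmt 4 'y = 8 * 8': DEAD (y not in live set ['a'])
Stmt 5 'u = 9 * 4': DEAD (u not in live set ['a'])
Stmt 6 'v = 4 * 0': DEAD (v not in live set ['a'])
Stmt 7 'c = a - 0': DEAD (c not in live set ['a'])
Stmt 8 'return a': KEEP (return); live-in = ['a']
Removed statement numbers: [2, 3, 4, 5, 6, 7]
Surviving IR:
  a = 4
  return a

Answer: 2 3 4 5 6 7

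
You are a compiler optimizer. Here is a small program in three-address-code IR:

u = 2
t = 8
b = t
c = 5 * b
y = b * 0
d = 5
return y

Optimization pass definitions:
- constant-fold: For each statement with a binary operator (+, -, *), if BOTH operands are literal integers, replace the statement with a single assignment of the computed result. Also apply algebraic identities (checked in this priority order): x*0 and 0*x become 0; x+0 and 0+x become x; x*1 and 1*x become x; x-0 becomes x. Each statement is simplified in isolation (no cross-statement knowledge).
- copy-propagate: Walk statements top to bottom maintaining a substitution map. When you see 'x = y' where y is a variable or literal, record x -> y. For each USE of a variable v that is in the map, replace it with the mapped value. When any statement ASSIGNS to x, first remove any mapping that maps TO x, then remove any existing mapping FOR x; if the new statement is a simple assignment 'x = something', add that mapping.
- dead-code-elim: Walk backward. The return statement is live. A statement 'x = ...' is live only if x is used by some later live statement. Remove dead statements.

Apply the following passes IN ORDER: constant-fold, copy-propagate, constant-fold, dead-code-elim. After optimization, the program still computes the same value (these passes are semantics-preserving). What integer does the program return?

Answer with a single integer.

Answer: 0

Derivation:
Initial IR:
  u = 2
  t = 8
  b = t
  c = 5 * b
  y = b * 0
  d = 5
  return y
After constant-fold (7 stmts):
  u = 2
  t = 8
  b = t
  c = 5 * b
  y = 0
  d = 5
  return y
After copy-propagate (7 stmts):
  u = 2
  t = 8
  b = 8
  c = 5 * 8
  y = 0
  d = 5
  return 0
After constant-fold (7 stmts):
  u = 2
  t = 8
  b = 8
  c = 40
  y = 0
  d = 5
  return 0
After dead-code-elim (1 stmts):
  return 0
Evaluate:
  u = 2  =>  u = 2
  t = 8  =>  t = 8
  b = t  =>  b = 8
  c = 5 * b  =>  c = 40
  y = b * 0  =>  y = 0
  d = 5  =>  d = 5
  return y = 0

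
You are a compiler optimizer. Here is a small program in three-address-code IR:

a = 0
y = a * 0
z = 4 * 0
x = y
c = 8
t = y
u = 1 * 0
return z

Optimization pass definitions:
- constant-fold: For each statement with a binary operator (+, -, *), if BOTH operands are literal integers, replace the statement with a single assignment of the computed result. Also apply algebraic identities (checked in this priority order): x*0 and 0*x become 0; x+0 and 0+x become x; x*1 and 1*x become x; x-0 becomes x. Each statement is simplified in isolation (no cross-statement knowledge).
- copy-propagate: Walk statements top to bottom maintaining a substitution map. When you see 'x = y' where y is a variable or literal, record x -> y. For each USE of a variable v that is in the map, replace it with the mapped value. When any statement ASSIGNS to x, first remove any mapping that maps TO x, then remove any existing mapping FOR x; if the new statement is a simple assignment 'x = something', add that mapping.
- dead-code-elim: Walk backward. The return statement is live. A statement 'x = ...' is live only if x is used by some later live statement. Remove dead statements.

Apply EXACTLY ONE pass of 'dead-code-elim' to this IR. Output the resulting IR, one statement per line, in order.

Applying dead-code-elim statement-by-statement:
  [8] return z  -> KEEP (return); live=['z']
  [7] u = 1 * 0  -> DEAD (u not live)
  [6] t = y  -> DEAD (t not live)
  [5] c = 8  -> DEAD (c not live)
  [4] x = y  -> DEAD (x not live)
  [3] z = 4 * 0  -> KEEP; live=[]
  [2] y = a * 0  -> DEAD (y not live)
  [1] a = 0  -> DEAD (a not live)
Result (2 stmts):
  z = 4 * 0
  return z

Answer: z = 4 * 0
return z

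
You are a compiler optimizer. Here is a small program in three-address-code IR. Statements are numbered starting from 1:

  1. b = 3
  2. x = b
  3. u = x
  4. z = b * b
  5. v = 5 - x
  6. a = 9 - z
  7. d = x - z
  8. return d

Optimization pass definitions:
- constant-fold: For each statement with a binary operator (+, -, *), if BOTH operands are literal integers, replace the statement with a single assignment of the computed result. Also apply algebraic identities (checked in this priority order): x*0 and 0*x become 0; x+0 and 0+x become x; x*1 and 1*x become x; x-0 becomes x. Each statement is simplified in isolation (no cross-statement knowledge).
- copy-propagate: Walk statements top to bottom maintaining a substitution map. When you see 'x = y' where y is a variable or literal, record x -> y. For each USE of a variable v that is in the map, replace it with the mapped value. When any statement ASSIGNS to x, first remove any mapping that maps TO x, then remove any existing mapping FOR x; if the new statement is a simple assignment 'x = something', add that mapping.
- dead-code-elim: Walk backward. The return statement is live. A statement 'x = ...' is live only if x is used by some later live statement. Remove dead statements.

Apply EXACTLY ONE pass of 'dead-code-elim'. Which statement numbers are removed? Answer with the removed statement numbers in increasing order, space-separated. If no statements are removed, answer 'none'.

Answer: 3 5 6

Derivation:
Backward liveness scan:
Stmt 1 'b = 3': KEEP (b is live); live-in = []
Stmt 2 'x = b': KEEP (x is live); live-in = ['b']
Stmt 3 'u = x': DEAD (u not in live set ['b', 'x'])
Stmt 4 'z = b * b': KEEP (z is live); live-in = ['b', 'x']
Stmt 5 'v = 5 - x': DEAD (v not in live set ['x', 'z'])
Stmt 6 'a = 9 - z': DEAD (a not in live set ['x', 'z'])
Stmt 7 'd = x - z': KEEP (d is live); live-in = ['x', 'z']
Stmt 8 'return d': KEEP (return); live-in = ['d']
Removed statement numbers: [3, 5, 6]
Surviving IR:
  b = 3
  x = b
  z = b * b
  d = x - z
  return d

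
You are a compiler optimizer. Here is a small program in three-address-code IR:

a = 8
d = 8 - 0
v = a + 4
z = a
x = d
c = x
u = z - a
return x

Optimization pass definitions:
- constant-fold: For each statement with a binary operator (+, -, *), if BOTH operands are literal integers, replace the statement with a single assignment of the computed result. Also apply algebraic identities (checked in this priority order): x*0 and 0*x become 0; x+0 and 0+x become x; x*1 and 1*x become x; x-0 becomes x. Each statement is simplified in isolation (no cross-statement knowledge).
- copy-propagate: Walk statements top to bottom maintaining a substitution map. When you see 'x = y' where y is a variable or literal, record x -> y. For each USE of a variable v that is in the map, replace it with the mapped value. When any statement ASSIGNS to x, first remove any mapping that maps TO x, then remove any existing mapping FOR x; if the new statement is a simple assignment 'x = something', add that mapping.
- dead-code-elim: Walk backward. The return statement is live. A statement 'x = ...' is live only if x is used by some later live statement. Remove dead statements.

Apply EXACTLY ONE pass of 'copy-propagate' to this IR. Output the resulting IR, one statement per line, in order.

Applying copy-propagate statement-by-statement:
  [1] a = 8  (unchanged)
  [2] d = 8 - 0  (unchanged)
  [3] v = a + 4  -> v = 8 + 4
  [4] z = a  -> z = 8
  [5] x = d  (unchanged)
  [6] c = x  -> c = d
  [7] u = z - a  -> u = 8 - 8
  [8] return x  -> return d
Result (8 stmts):
  a = 8
  d = 8 - 0
  v = 8 + 4
  z = 8
  x = d
  c = d
  u = 8 - 8
  return d

Answer: a = 8
d = 8 - 0
v = 8 + 4
z = 8
x = d
c = d
u = 8 - 8
return d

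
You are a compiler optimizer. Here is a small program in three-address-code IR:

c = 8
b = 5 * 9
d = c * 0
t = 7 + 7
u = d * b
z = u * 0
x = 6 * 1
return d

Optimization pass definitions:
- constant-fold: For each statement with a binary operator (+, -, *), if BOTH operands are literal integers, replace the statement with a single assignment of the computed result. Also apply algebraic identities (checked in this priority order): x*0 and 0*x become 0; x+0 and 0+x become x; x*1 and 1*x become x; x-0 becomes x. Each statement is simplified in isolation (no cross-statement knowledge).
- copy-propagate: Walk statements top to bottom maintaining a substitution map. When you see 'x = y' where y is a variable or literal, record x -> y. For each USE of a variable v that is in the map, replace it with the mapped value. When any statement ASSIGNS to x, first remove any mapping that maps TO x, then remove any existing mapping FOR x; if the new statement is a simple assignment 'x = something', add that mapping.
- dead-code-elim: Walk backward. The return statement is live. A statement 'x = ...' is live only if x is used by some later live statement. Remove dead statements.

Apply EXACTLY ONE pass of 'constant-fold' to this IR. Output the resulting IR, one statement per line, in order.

Applying constant-fold statement-by-statement:
  [1] c = 8  (unchanged)
  [2] b = 5 * 9  -> b = 45
  [3] d = c * 0  -> d = 0
  [4] t = 7 + 7  -> t = 14
  [5] u = d * b  (unchanged)
  [6] z = u * 0  -> z = 0
  [7] x = 6 * 1  -> x = 6
  [8] return d  (unchanged)
Result (8 stmts):
  c = 8
  b = 45
  d = 0
  t = 14
  u = d * b
  z = 0
  x = 6
  return d

Answer: c = 8
b = 45
d = 0
t = 14
u = d * b
z = 0
x = 6
return d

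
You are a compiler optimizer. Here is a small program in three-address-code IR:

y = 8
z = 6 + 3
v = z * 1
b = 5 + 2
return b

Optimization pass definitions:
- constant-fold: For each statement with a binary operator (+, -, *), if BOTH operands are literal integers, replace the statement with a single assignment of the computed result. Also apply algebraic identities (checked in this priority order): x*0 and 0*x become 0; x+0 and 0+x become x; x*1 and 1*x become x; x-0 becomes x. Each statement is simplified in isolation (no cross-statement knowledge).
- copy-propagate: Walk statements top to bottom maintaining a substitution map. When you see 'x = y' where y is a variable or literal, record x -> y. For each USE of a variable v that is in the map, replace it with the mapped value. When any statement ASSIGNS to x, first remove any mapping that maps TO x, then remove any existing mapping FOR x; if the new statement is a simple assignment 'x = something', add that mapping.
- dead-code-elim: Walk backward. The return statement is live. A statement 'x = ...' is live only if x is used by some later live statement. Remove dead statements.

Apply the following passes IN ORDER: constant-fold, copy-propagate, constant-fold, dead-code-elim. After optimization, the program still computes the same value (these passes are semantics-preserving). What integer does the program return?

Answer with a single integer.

Initial IR:
  y = 8
  z = 6 + 3
  v = z * 1
  b = 5 + 2
  return b
After constant-fold (5 stmts):
  y = 8
  z = 9
  v = z
  b = 7
  return b
After copy-propagate (5 stmts):
  y = 8
  z = 9
  v = 9
  b = 7
  return 7
After constant-fold (5 stmts):
  y = 8
  z = 9
  v = 9
  b = 7
  return 7
After dead-code-elim (1 stmts):
  return 7
Evaluate:
  y = 8  =>  y = 8
  z = 6 + 3  =>  z = 9
  v = z * 1  =>  v = 9
  b = 5 + 2  =>  b = 7
  return b = 7

Answer: 7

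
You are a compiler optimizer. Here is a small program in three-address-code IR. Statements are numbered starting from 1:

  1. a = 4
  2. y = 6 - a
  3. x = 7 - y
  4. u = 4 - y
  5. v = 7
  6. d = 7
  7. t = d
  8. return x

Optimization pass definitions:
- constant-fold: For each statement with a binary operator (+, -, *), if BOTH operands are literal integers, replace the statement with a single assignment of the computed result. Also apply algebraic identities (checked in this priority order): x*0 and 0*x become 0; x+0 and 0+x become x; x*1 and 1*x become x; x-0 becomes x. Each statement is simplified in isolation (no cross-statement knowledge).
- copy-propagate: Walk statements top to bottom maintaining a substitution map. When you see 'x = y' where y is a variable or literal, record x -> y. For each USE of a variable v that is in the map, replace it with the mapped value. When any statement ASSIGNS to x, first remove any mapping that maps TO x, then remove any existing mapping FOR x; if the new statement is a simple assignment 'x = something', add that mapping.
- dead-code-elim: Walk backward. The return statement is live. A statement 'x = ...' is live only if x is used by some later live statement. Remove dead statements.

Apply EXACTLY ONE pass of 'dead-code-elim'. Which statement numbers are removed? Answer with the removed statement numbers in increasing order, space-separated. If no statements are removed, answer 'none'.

Backward liveness scan:
Stmt 1 'a = 4': KEEP (a is live); live-in = []
Stmt 2 'y = 6 - a': KEEP (y is live); live-in = ['a']
Stmt 3 'x = 7 - y': KEEP (x is live); live-in = ['y']
Stmt 4 'u = 4 - y': DEAD (u not in live set ['x'])
Stmt 5 'v = 7': DEAD (v not in live set ['x'])
Stmt 6 'd = 7': DEAD (d not in live set ['x'])
Stmt 7 't = d': DEAD (t not in live set ['x'])
Stmt 8 'return x': KEEP (return); live-in = ['x']
Removed statement numbers: [4, 5, 6, 7]
Surviving IR:
  a = 4
  y = 6 - a
  x = 7 - y
  return x

Answer: 4 5 6 7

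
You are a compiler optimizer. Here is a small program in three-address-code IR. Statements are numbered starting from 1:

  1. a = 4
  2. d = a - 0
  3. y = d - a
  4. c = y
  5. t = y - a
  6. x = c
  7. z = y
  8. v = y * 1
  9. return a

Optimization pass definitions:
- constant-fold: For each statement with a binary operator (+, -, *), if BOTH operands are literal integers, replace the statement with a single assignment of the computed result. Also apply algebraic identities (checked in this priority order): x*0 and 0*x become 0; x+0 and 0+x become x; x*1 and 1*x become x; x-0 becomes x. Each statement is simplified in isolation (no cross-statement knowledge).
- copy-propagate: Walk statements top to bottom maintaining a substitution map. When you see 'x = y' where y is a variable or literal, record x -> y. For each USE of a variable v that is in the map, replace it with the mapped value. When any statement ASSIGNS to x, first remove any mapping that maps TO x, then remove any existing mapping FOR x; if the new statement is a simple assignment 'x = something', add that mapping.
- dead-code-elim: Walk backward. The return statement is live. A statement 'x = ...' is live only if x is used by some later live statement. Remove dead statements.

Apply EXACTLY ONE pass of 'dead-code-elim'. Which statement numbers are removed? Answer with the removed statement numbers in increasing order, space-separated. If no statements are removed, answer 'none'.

Backward liveness scan:
Stmt 1 'a = 4': KEEP (a is live); live-in = []
Stmt 2 'd = a - 0': DEAD (d not in live set ['a'])
Stmt 3 'y = d - a': DEAD (y not in live set ['a'])
Stmt 4 'c = y': DEAD (c not in live set ['a'])
Stmt 5 't = y - a': DEAD (t not in live set ['a'])
Stmt 6 'x = c': DEAD (x not in live set ['a'])
Stmt 7 'z = y': DEAD (z not in live set ['a'])
Stmt 8 'v = y * 1': DEAD (v not in live set ['a'])
Stmt 9 'return a': KEEP (return); live-in = ['a']
Removed statement numbers: [2, 3, 4, 5, 6, 7, 8]
Surviving IR:
  a = 4
  return a

Answer: 2 3 4 5 6 7 8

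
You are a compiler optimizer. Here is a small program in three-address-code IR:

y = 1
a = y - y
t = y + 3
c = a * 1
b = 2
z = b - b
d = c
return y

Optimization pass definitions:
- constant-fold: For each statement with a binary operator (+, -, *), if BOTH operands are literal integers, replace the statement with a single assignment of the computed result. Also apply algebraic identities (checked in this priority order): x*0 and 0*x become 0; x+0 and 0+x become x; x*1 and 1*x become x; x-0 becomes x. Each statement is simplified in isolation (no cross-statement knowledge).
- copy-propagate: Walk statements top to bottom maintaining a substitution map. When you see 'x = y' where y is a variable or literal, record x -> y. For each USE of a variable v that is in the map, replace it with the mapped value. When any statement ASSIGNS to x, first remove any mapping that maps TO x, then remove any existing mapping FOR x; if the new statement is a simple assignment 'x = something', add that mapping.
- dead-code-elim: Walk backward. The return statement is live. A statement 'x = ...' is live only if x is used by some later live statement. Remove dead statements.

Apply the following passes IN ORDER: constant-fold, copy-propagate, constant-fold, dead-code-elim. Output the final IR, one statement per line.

Initial IR:
  y = 1
  a = y - y
  t = y + 3
  c = a * 1
  b = 2
  z = b - b
  d = c
  return y
After constant-fold (8 stmts):
  y = 1
  a = y - y
  t = y + 3
  c = a
  b = 2
  z = b - b
  d = c
  return y
After copy-propagate (8 stmts):
  y = 1
  a = 1 - 1
  t = 1 + 3
  c = a
  b = 2
  z = 2 - 2
  d = a
  return 1
After constant-fold (8 stmts):
  y = 1
  a = 0
  t = 4
  c = a
  b = 2
  z = 0
  d = a
  return 1
After dead-code-elim (1 stmts):
  return 1

Answer: return 1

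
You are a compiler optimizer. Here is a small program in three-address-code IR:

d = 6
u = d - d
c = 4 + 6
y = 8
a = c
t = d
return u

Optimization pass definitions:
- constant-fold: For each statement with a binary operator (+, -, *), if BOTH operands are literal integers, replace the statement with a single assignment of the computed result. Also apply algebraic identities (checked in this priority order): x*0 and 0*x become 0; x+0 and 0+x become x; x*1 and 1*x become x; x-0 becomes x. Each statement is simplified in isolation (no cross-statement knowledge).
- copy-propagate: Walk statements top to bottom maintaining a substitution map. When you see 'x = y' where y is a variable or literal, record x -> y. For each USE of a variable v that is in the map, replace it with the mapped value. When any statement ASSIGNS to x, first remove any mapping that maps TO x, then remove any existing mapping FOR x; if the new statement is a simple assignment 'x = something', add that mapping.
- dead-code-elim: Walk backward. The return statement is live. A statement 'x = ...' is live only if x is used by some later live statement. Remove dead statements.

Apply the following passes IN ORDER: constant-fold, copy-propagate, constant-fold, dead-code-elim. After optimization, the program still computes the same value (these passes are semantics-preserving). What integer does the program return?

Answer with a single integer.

Initial IR:
  d = 6
  u = d - d
  c = 4 + 6
  y = 8
  a = c
  t = d
  return u
After constant-fold (7 stmts):
  d = 6
  u = d - d
  c = 10
  y = 8
  a = c
  t = d
  return u
After copy-propagate (7 stmts):
  d = 6
  u = 6 - 6
  c = 10
  y = 8
  a = 10
  t = 6
  return u
After constant-fold (7 stmts):
  d = 6
  u = 0
  c = 10
  y = 8
  a = 10
  t = 6
  return u
After dead-code-elim (2 stmts):
  u = 0
  return u
Evaluate:
  d = 6  =>  d = 6
  u = d - d  =>  u = 0
  c = 4 + 6  =>  c = 10
  y = 8  =>  y = 8
  a = c  =>  a = 10
  t = d  =>  t = 6
  return u = 0

Answer: 0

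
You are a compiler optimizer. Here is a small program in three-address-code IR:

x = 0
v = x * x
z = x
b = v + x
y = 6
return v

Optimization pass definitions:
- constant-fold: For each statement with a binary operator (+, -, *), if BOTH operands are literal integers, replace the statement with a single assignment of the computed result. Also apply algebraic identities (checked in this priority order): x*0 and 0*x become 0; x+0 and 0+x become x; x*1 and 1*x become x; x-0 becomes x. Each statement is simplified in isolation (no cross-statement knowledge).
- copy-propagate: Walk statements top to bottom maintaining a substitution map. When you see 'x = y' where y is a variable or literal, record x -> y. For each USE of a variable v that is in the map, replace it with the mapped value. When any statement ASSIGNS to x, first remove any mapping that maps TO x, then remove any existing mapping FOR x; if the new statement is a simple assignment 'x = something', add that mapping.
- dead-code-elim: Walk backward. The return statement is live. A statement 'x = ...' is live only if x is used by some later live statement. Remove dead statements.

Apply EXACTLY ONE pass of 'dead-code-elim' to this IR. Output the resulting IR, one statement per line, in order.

Answer: x = 0
v = x * x
return v

Derivation:
Applying dead-code-elim statement-by-statement:
  [6] return v  -> KEEP (return); live=['v']
  [5] y = 6  -> DEAD (y not live)
  [4] b = v + x  -> DEAD (b not live)
  [3] z = x  -> DEAD (z not live)
  [2] v = x * x  -> KEEP; live=['x']
  [1] x = 0  -> KEEP; live=[]
Result (3 stmts):
  x = 0
  v = x * x
  return v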